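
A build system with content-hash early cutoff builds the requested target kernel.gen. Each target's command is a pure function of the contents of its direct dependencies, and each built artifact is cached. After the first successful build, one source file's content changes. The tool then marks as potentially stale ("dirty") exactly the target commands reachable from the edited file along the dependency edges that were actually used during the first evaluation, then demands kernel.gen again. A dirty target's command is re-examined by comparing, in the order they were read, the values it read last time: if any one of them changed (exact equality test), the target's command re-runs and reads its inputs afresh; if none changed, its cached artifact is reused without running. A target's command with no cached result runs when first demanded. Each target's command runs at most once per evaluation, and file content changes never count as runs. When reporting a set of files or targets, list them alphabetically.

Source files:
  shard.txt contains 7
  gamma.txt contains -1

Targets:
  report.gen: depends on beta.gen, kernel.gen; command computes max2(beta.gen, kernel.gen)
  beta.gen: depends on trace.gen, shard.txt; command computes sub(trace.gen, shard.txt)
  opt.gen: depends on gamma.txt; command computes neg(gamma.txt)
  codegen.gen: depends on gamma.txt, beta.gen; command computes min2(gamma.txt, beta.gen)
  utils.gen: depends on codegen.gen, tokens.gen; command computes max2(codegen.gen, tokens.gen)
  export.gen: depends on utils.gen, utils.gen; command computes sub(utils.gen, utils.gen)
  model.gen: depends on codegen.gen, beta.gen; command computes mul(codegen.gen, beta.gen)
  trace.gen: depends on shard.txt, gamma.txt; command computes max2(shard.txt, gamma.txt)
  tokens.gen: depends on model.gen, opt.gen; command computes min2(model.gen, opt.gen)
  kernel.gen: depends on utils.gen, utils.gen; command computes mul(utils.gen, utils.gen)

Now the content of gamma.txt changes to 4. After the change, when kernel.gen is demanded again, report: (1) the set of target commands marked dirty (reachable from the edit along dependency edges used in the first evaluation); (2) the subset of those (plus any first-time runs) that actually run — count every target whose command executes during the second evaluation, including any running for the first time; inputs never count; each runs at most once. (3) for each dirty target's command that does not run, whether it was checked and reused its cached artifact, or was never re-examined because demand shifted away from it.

First evaluation (everything demanded from the output):
  opt.gen = neg(-1) = 1
  trace.gen = max2(7, -1) = 7
  beta.gen = sub(7, 7) = 0
  codegen.gen = min2(-1, 0) = -1
  model.gen = mul(-1, 0) = 0
  tokens.gen = min2(0, 1) = 0
  utils.gen = max2(-1, 0) = 0
  kernel.gen = mul(0, 0) = 0

Propagation after the edit:
  opt.gen: runs — gamma.txt -1->4; result -4.
  trace.gen: runs — gamma.txt -1->4; result 7 (same value as before).
  beta.gen: checked — values it read are unchanged (trace.gen unchanged, shard.txt unchanged); reused cached 0 without running.
  codegen.gen: runs — gamma.txt -1->4; result 0.
  model.gen: runs — codegen.gen -1->0; result 0 (same value as before).
  tokens.gen: runs — opt.gen 1->-4; result -4.
  utils.gen: runs — codegen.gen -1->0; tokens.gen 0->-4; result 0 (same value as before).
  kernel.gen: checked — values it read are unchanged (utils.gen unchanged, utils.gen unchanged); reused cached 0 without running.

Key observation: the cutoff stops propagation at beta.gen — its inputs' values are unchanged, so it reuses its cache.

Marked dirty: beta.gen, codegen.gen, kernel.gen, model.gen, opt.gen, tokens.gen, trace.gen, utils.gen.
Target commands that run: codegen.gen, model.gen, opt.gen, tokens.gen, trace.gen, utils.gen — 6 in total.
Checked but reused from cache: beta.gen, kernel.gen.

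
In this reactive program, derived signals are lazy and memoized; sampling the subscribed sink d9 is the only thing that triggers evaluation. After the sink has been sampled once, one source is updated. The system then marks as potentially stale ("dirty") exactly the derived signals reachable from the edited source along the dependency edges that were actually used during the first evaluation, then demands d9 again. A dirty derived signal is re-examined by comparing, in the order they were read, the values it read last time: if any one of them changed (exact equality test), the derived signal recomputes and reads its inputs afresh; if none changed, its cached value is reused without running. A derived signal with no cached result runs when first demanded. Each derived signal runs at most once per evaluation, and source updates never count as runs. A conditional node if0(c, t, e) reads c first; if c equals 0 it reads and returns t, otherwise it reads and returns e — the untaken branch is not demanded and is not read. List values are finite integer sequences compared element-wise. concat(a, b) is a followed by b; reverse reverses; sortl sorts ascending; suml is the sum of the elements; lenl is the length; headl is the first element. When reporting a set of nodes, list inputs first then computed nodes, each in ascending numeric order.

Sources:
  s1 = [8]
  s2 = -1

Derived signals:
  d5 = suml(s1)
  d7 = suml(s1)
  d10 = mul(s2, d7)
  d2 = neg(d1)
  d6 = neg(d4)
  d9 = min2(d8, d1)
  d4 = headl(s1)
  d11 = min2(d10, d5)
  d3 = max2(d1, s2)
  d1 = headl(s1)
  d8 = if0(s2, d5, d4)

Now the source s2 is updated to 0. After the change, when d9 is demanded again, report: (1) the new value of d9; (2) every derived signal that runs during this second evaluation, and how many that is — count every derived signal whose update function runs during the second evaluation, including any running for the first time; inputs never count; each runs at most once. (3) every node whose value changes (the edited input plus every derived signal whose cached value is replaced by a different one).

Demanding d9 again yields 8.
2 derived signals run: d5, d8.
The nodes whose values change: s2.
Note the branch switch — d5 had no cache and runs now for the first time.

First demand of the output computes:
  d1 = headl([8]) = 8
  d4 = headl([8]) = 8
  d8 = if0(s2=-1 -> else branch d4) = 8
  d9 = min2(8, 8) = 8

After the edit, cleaning proceeds:
  d5: had never run; runs now, result 8.
  d8: a read changed (s2 -1->0) — executes, giving 8 — identical to its old value.
  d9: dirty, but its reads are unchanged (d8 unchanged, d1 unchanged); cached 8 stands.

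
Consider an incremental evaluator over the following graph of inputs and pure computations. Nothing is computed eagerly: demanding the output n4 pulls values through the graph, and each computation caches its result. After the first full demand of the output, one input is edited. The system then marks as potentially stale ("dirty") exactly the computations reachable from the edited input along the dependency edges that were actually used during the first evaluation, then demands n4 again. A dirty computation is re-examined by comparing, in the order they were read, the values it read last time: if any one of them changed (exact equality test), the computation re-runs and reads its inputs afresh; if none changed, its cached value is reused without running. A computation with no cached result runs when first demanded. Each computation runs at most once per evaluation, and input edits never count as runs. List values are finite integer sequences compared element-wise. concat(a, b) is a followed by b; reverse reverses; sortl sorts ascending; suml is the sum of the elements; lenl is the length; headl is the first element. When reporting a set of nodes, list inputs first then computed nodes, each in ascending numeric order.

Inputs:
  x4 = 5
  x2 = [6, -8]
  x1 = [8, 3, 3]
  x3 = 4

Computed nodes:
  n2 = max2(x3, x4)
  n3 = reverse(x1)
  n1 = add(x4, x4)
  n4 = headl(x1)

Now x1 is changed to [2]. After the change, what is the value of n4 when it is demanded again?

n4 now evaluates to 2.

Initial pass — values computed on the first demand:
  n4 = headl([8, 3, 3]) = 8

Second demand — change propagation:
  n4: re-runs because x1 [8, 3, 3]->[2]; new result 2.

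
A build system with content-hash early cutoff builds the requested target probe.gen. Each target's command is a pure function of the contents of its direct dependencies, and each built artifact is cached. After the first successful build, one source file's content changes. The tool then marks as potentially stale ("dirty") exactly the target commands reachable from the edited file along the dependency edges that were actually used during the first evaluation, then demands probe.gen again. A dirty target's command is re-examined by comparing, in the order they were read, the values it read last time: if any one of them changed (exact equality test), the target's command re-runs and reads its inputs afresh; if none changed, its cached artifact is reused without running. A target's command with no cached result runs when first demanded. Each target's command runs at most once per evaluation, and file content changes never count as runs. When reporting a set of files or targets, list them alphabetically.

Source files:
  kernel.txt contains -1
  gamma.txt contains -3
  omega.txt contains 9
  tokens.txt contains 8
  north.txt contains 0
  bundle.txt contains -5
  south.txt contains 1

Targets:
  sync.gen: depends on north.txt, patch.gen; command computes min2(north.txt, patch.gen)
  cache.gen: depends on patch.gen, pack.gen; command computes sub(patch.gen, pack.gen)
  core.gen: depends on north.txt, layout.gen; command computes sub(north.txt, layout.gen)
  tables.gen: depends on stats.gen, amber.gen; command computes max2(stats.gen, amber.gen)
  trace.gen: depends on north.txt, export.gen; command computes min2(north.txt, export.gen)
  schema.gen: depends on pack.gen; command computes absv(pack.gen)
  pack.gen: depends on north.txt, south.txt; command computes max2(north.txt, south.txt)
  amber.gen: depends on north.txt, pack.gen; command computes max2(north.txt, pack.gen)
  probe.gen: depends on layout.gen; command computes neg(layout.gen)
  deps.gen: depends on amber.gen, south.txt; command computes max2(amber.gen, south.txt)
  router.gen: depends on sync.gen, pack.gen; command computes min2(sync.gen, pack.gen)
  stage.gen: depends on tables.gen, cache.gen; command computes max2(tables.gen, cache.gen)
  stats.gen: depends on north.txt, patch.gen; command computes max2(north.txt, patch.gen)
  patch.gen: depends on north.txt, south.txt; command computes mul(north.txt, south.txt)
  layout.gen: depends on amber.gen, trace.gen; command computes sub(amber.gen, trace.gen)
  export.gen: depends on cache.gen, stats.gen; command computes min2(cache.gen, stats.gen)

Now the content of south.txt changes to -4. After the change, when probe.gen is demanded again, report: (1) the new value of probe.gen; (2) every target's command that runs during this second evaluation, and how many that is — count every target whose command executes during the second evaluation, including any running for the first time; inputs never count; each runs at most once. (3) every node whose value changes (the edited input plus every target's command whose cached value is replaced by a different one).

First evaluation (everything demanded from the output):
  pack.gen = max2(0, 1) = 1
  amber.gen = max2(0, 1) = 1
  patch.gen = mul(0, 1) = 0
  cache.gen = sub(0, 1) = -1
  stats.gen = max2(0, 0) = 0
  export.gen = min2(-1, 0) = -1
  trace.gen = min2(0, -1) = -1
  layout.gen = sub(1, -1) = 2
  probe.gen = neg(2) = -2

Propagation after the edit:
  pack.gen: runs — south.txt 1->-4; result 0.
  amber.gen: runs — pack.gen 1->0; result 0.
  patch.gen: runs — south.txt 1->-4; result 0 (same value as before).
  cache.gen: runs — pack.gen 1->0; result 0.
  stats.gen: checked — values it read are unchanged (north.txt unchanged, patch.gen unchanged); reused cached 0 without running.
  export.gen: runs — cache.gen -1->0; result 0.
  trace.gen: runs — export.gen -1->0; result 0.
  layout.gen: runs — amber.gen 1->0; trace.gen -1->0; result 0.
  probe.gen: runs — layout.gen 2->0; result 0.

Key observation: the cutoff stops propagation at stats.gen — its inputs' values are unchanged, so it reuses its cache.

New value of probe.gen: 0.
Target commands that run: amber.gen, cache.gen, export.gen, layout.gen, pack.gen, patch.gen, probe.gen, trace.gen — 8 in total.
Values that change: amber.gen, cache.gen, export.gen, layout.gen, pack.gen, probe.gen, south.txt, trace.gen.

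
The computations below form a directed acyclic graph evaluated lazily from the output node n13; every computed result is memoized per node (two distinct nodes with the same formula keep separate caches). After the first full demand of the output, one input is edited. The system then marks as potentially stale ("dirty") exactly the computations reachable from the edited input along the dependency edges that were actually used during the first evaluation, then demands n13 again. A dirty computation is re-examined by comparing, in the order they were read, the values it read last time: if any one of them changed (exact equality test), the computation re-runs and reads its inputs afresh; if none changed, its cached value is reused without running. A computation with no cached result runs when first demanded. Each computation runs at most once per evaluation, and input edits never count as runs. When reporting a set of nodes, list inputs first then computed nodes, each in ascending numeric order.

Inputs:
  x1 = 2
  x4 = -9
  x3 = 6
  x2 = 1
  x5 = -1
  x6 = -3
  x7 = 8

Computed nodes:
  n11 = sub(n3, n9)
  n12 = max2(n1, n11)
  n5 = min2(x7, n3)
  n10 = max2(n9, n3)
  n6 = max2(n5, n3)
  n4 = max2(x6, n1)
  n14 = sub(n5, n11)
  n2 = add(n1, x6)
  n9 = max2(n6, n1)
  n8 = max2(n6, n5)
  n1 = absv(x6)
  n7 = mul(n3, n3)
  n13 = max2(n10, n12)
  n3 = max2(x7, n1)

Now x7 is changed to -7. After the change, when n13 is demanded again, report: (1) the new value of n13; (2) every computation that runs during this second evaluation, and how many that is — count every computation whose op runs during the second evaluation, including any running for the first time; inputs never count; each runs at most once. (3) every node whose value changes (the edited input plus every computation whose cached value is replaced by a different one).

Demanding n13 again yields 3.
7 computations run: n3, n5, n6, n9, n10, n11, n13.
The nodes whose values change: x7, n3, n5, n6, n9, n10, n13.
Note where the cutoff bites: n12 is checked, finds nothing changed, and keeps its cache.

First demand of the output computes:
  n1 = absv(-3) = 3
  n3 = max2(8, 3) = 8
  n5 = min2(8, 8) = 8
  n6 = max2(8, 8) = 8
  n9 = max2(8, 3) = 8
  n10 = max2(8, 8) = 8
  n11 = sub(8, 8) = 0
  n12 = max2(3, 0) = 3
  n13 = max2(8, 3) = 8

After the edit, cleaning proceeds:
  n3: a read changed (x7 8->-7) — executes, giving 3.
  n5: a read changed (x7 8->-7; n3 8->3) — executes, giving -7.
  n6: a read changed (n5 8->-7; n3 8->3) — executes, giving 3.
  n9: a read changed (n6 8->3) — executes, giving 3.
  n10: a read changed (n9 8->3; n3 8->3) — executes, giving 3.
  n11: a read changed (n3 8->3; n9 8->3) — executes, giving 0 — identical to its old value.
  n12: dirty, but its reads are unchanged (n1 unchanged, n11 unchanged); cached 3 stands.
  n13: a read changed (n10 8->3) — executes, giving 3.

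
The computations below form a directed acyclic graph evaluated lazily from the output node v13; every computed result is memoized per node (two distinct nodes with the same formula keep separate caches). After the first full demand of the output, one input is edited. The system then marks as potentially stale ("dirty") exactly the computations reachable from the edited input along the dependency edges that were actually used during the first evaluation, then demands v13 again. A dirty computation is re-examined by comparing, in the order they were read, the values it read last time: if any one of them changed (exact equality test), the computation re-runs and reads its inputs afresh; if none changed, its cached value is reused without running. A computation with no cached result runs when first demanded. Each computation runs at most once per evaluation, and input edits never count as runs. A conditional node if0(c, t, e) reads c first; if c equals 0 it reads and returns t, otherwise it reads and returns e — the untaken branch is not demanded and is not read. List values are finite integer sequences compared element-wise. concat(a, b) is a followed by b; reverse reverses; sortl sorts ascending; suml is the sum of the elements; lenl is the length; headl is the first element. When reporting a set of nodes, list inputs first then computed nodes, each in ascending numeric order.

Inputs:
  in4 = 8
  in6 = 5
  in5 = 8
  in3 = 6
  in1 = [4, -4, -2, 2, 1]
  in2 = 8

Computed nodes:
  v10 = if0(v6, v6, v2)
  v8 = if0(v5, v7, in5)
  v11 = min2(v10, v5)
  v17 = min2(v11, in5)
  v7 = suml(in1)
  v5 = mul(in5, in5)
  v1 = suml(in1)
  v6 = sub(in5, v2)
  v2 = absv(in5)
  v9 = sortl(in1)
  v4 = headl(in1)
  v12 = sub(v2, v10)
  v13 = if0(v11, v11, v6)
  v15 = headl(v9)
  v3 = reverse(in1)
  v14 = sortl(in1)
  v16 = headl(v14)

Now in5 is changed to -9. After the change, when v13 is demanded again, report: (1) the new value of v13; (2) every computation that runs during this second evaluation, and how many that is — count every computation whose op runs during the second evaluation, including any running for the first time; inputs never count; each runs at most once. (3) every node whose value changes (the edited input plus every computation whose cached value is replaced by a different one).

First demand of the output computes:
  v2 = absv(8) = 8
  v5 = mul(8, 8) = 64
  v6 = sub(8, 8) = 0
  v10 = if0(v6=0 -> then branch v6) = 0
  v11 = min2(0, 64) = 0
  v13 = if0(v11=0 -> then branch v11) = 0

After the edit, cleaning proceeds:
  v2: a read changed (in5 8->-9) — executes, giving 9.
  v5: a read changed (in5 8->-9; in5 8->-9) — executes, giving 81.
  v6: a read changed (in5 8->-9; v2 8->9) — executes, giving -18.
  v10: a read changed (v6 0->-18; v6 0->-18) — executes, giving 9.
  v11: a read changed (v10 0->9; v5 64->81) — executes, giving 9.
  v13: a read changed (v11 0->9; v11 0->9) — executes, giving -18.

Demanding v13 again yields -18.
6 computations run: v2, v5, v6, v10, v11, v13.
The nodes whose values change: in5, v2, v5, v6, v10, v11, v13.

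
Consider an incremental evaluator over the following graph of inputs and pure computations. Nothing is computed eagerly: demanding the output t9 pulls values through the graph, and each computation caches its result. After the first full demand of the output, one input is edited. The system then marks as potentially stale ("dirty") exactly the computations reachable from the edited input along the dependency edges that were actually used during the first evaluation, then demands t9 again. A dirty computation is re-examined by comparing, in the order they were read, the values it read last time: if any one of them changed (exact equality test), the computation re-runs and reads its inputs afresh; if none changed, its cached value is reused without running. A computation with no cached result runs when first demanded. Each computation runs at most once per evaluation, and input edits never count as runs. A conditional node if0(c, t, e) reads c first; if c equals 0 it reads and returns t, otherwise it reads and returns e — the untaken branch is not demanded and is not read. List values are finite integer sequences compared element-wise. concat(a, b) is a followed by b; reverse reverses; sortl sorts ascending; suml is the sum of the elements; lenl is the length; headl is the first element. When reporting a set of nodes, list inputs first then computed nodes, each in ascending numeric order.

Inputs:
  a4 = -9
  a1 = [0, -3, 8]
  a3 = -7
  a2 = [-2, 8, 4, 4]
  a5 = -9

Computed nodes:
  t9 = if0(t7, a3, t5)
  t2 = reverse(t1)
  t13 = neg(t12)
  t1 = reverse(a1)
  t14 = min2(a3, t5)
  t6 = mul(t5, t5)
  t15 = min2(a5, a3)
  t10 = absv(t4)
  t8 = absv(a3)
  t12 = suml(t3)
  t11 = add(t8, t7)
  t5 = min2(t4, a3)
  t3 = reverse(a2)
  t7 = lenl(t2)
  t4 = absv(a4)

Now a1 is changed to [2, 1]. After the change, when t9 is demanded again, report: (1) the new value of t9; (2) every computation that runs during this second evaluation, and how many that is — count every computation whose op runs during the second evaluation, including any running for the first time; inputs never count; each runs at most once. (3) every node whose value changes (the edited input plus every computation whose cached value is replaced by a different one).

Initial pass — values computed on the first demand:
  t1 = reverse([0, -3, 8]) = [8, -3, 0]
  t2 = reverse([8, -3, 0]) = [0, -3, 8]
  t4 = absv(-9) = 9
  t5 = min2(9, -7) = -7
  t7 = lenl([0, -3, 8]) = 3
  t9 = if0(t7=3 -> else branch t5) = -7

Second demand — change propagation:
  t1: re-runs because a1 [0, -3, 8]->[2, 1]; new result [1, 2].
  t2: re-runs because t1 [8, -3, 0]->[1, 2]; new result [2, 1].
  t7: re-runs because t2 [0, -3, 8]->[2, 1]; new result 2.
  t9: re-runs because t7 3->2; new result -7 (unchanged).

t9 now evaluates to -7.
Run set: t1, t2, t7, t9 (4 run).
Changed values: a1, t1, t2, t7.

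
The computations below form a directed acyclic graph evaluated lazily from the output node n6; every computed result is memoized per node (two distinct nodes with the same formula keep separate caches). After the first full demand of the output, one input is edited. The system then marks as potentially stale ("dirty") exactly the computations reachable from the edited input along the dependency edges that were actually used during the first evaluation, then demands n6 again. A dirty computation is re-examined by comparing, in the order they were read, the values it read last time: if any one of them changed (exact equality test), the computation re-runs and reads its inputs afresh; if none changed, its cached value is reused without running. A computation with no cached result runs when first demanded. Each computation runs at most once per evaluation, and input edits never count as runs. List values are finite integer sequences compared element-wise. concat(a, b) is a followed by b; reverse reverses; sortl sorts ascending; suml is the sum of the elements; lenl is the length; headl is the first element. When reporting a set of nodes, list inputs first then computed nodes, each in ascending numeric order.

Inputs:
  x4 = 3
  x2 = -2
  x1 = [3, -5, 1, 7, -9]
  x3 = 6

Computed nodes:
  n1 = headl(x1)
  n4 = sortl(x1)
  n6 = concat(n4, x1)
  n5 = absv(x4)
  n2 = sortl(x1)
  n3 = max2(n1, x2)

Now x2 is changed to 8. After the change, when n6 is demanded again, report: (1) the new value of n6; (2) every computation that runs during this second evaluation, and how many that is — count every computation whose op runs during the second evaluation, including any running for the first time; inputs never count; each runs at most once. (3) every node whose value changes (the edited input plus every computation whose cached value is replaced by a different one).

First demand of the output computes:
  n4 = sortl([3, -5, 1, 7, -9]) = [-9, -5, 1, 3, 7]
  n6 = concat([-9, -5, 1, 3, 7], [3, -5, 1, 7, -9]) = [-9, -5, 1, 3, 7, 3, -5, 1, 7, -9]

After the edit, cleaning proceeds:
  x2 only reaches undemanded nodes; the second demand re-runs nothing.

Note the shortcut — x2 feeds only undemanded nodes, so no recomputation happens.

Demanding n6 again yields [-9, -5, 1, 3, 7, 3, -5, 1, 7, -9].
0 computations run: none.
The nodes whose values change: x2.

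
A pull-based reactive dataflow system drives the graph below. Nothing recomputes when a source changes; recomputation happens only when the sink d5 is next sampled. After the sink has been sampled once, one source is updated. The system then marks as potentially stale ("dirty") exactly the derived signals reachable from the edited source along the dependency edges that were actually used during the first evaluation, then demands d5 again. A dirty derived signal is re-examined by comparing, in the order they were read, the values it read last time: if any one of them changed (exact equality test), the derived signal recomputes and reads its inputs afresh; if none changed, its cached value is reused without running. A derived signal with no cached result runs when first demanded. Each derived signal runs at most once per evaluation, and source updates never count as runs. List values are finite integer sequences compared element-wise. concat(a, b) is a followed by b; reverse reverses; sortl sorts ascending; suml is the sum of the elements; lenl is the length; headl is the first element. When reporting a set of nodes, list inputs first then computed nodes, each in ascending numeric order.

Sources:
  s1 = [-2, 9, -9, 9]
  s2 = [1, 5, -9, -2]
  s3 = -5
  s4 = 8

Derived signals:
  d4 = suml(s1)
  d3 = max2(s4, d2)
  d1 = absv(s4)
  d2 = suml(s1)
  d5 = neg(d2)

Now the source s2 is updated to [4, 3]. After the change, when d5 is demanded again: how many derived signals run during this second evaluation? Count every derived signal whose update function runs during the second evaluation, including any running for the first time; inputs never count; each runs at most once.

Derived signals that run: none — 0 in total.
Key observation: s2 is never demanded by the output, so the edit triggers no recomputation at all.

First evaluation (everything demanded from the output):
  d2 = suml([-2, 9, -9, 9]) = 7
  d5 = neg(7) = -7

Propagation after the edit:
  s2 feeds no computation that the output demands — nothing is marked dirty and nothing runs.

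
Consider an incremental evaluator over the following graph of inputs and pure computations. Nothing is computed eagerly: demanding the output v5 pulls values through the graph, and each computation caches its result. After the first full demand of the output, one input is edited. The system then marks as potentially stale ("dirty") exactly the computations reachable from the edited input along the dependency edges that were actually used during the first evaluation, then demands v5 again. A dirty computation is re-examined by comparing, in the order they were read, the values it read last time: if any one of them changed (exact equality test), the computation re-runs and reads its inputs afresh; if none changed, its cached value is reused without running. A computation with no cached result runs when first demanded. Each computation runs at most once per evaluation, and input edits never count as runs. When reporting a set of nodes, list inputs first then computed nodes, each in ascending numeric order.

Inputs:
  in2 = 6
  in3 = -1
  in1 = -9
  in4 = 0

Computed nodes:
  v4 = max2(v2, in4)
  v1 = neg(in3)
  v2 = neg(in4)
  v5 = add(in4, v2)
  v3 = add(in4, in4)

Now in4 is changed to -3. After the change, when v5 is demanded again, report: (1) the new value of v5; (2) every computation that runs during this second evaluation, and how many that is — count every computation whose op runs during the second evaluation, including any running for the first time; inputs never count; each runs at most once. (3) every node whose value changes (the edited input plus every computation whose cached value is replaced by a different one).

v5 now evaluates to 0.
Run set: v2, v5 (2 run).
Changed values: in4, v2.

Initial pass — values computed on the first demand:
  v2 = neg(0) = 0
  v5 = add(0, 0) = 0

Second demand — change propagation:
  v2: re-runs because in4 0->-3; new result 3.
  v5: re-runs because in4 0->-3; v2 0->3; new result 0 (unchanged).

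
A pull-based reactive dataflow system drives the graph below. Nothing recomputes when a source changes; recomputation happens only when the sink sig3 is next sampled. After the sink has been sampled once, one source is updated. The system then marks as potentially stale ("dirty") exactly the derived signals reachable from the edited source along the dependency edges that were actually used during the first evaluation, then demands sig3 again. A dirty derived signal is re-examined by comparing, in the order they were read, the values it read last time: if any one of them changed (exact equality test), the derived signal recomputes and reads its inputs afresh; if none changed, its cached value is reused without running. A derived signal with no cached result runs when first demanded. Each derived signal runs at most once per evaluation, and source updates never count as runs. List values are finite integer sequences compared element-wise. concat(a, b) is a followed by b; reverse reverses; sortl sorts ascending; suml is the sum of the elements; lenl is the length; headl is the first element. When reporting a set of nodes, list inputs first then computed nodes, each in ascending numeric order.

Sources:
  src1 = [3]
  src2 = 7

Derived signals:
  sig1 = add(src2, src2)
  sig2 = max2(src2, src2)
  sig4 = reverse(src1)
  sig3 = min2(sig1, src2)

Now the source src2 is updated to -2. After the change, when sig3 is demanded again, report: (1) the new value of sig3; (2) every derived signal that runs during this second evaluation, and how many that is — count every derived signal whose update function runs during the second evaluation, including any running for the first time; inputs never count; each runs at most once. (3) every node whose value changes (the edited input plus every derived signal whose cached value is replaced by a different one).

New value of sig3: -4.
Derived signals that run: sig1, sig3 — 2 in total.
Values that change: src2, sig1, sig3.

First evaluation (everything demanded from the output):
  sig1 = add(7, 7) = 14
  sig3 = min2(14, 7) = 7

Propagation after the edit:
  sig1: runs — src2 7->-2; src2 7->-2; result -4.
  sig3: runs — sig1 14->-4; src2 7->-2; result -4.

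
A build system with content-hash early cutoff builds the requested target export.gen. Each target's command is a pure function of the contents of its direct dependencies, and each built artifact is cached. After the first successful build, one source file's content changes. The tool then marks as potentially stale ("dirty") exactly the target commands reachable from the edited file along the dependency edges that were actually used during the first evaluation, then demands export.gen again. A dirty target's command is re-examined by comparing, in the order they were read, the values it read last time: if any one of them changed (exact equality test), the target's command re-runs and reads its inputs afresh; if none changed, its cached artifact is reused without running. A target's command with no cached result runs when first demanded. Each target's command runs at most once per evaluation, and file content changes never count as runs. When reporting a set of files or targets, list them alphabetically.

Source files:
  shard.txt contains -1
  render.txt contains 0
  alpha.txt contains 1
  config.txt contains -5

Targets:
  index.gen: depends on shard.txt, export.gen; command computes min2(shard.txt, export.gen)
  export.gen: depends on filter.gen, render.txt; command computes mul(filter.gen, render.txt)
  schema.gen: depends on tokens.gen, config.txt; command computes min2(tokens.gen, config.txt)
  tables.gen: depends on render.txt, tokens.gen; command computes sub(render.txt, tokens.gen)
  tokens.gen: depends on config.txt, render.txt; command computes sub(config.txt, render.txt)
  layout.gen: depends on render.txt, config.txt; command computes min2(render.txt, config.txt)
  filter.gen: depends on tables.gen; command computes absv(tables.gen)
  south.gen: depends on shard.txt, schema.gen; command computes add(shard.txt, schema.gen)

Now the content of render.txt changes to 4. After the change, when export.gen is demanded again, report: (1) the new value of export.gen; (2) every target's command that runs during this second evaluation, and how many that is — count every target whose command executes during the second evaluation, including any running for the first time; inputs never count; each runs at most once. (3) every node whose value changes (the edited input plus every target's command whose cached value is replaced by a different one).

New value of export.gen: 52.
Target commands that run: export.gen, filter.gen, tables.gen, tokens.gen — 4 in total.
Values that change: export.gen, filter.gen, render.txt, tables.gen, tokens.gen.

First evaluation (everything demanded from the output):
  tokens.gen = sub(-5, 0) = -5
  tables.gen = sub(0, -5) = 5
  filter.gen = absv(5) = 5
  export.gen = mul(5, 0) = 0

Propagation after the edit:
  tokens.gen: runs — render.txt 0->4; result -9.
  tables.gen: runs — render.txt 0->4; tokens.gen -5->-9; result 13.
  filter.gen: runs — tables.gen 5->13; result 13.
  export.gen: runs — filter.gen 5->13; render.txt 0->4; result 52.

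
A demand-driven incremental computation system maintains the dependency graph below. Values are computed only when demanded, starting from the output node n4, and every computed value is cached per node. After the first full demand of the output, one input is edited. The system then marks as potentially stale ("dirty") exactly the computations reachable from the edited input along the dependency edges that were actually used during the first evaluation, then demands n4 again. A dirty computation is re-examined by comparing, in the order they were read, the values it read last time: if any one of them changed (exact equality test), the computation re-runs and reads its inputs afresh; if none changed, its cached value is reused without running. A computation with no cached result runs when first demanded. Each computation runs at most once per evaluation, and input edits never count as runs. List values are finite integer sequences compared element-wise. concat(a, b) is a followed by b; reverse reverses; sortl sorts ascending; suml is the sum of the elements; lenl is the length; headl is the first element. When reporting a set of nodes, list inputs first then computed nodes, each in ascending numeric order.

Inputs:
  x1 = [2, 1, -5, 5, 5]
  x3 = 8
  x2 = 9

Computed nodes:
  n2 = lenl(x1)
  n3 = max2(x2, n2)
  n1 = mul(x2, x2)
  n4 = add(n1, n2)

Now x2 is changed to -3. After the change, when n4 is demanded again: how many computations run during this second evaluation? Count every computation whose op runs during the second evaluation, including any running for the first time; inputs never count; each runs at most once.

First evaluation (everything demanded from the output):
  n1 = mul(9, 9) = 81
  n2 = lenl([2, 1, -5, 5, 5]) = 5
  n4 = add(81, 5) = 86

Propagation after the edit:
  n1: runs — x2 9->-3; x2 9->-3; result 9.
  n4: runs — n1 81->9; result 14.

Computations that run: n1, n4 — 2 in total.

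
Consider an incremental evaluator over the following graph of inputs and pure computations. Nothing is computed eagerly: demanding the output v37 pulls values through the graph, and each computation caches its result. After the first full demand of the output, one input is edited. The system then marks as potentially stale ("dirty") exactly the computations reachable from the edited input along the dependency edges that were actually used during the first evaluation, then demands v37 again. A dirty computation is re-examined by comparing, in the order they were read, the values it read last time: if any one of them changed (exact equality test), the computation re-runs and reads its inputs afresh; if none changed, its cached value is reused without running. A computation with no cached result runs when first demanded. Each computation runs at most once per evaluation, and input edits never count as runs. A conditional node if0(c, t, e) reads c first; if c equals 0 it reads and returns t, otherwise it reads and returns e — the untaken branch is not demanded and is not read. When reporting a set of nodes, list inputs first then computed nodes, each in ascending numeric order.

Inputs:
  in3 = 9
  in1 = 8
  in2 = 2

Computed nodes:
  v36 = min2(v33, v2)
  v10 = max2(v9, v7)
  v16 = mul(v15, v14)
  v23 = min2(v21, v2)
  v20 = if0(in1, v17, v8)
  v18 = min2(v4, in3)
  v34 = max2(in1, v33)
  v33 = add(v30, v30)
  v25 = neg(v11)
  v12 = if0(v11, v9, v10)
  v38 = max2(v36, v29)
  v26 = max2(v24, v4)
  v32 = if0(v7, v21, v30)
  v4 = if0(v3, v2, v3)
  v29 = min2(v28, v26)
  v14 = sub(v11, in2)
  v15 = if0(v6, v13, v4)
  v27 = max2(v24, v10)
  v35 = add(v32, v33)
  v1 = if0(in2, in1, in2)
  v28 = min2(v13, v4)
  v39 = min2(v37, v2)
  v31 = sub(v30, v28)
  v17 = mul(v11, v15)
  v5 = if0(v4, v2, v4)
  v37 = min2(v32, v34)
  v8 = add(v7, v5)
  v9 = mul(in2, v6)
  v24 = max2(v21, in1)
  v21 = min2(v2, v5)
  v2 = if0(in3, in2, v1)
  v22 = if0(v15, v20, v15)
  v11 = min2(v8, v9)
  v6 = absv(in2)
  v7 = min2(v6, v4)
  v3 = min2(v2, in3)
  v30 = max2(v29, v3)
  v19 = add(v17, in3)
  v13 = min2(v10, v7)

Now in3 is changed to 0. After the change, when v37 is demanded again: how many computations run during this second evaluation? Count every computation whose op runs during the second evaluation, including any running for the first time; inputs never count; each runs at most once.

Run set: v2, v3, v4, v30 (4 run).
The important point: at v5 every value read last time is unchanged, so the dirty flag clears without a run.

Initial pass — values computed on the first demand:
  v1 = if0(in2=2 -> else branch in2) = 2
  v2 = if0(in3=9 -> else branch v1) = 2
  v3 = min2(2, 9) = 2
  v4 = if0(v3=2 -> else branch v3) = 2
  v5 = if0(v4=2 -> else branch v4) = 2
  v6 = absv(2) = 2
  v7 = min2(2, 2) = 2
  v9 = mul(2, 2) = 4
  v10 = max2(4, 2) = 4
  v13 = min2(4, 2) = 2
  v21 = min2(2, 2) = 2
  v24 = max2(2, 8) = 8
  v26 = max2(8, 2) = 8
  v28 = min2(2, 2) = 2
  v29 = min2(2, 8) = 2
  v30 = max2(2, 2) = 2
  v32 = if0(v7=2 -> else branch v30) = 2
  v33 = add(2, 2) = 4
  v34 = max2(8, 4) = 8
  v37 = min2(2, 8) = 2

Second demand — change propagation:
  v2: re-runs because in3 9->0; new result 2 (unchanged).
  v3: re-runs because in3 9->0; new result 0.
  v4: re-runs because v3 2->0; v3 2->0; new result 2 (unchanged).
  v5: re-examined; everything it read last time is the same (v4 unchanged, v4 unchanged) — cache 2 kept, no run.
  v7: re-examined; everything it read last time is the same (v6 unchanged, v4 unchanged) — cache 2 kept, no run.
  v10: re-examined; everything it read last time is the same (v9 unchanged, v7 unchanged) — cache 4 kept, no run.
  v13: re-examined; everything it read last time is the same (v10 unchanged, v7 unchanged) — cache 2 kept, no run.
  v21: re-examined; everything it read last time is the same (v2 unchanged, v5 unchanged) — cache 2 kept, no run.
  v24: re-examined; everything it read last time is the same (v21 unchanged, in1 unchanged) — cache 8 kept, no run.
  v26: re-examined; everything it read last time is the same (v24 unchanged, v4 unchanged) — cache 8 kept, no run.
  v28: re-examined; everything it read last time is the same (v13 unchanged, v4 unchanged) — cache 2 kept, no run.
  v29: re-examined; everything it read last time is the same (v28 unchanged, v26 unchanged) — cache 2 kept, no run.
  v30: re-runs because v3 2->0; new result 2 (unchanged).
  v32: re-examined; everything it read last time is the same (v7 unchanged, v30 unchanged) — cache 2 kept, no run.
  v33: re-examined; everything it read last time is the same (v30 unchanged, v30 unchanged) — cache 4 kept, no run.
  v34: re-examined; everything it read last time is the same (in1 unchanged, v33 unchanged) — cache 8 kept, no run.
  v37: re-examined; everything it read last time is the same (v32 unchanged, v34 unchanged) — cache 2 kept, no run.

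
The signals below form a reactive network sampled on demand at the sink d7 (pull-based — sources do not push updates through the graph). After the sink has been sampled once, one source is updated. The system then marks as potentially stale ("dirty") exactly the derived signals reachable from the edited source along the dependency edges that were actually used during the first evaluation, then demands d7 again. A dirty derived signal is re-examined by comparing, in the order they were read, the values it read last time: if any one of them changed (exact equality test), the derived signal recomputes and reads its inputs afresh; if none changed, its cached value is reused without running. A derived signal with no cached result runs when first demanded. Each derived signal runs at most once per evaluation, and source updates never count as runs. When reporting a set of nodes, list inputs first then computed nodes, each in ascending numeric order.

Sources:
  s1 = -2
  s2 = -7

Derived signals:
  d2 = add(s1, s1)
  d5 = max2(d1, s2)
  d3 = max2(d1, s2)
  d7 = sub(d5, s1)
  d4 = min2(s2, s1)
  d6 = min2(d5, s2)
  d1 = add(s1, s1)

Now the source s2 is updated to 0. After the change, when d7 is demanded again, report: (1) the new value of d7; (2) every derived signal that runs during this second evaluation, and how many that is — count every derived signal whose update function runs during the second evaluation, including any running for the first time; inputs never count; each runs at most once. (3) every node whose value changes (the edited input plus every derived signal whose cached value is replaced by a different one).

Initial pass — values computed on the first demand:
  d1 = add(-2, -2) = -4
  d5 = max2(-4, -7) = -4
  d7 = sub(-4, -2) = -2

Second demand — change propagation:
  d5: re-runs because s2 -7->0; new result 0.
  d7: re-runs because d5 -4->0; new result 2.

d7 now evaluates to 2.
Run set: d5, d7 (2 run).
Changed values: s2, d5, d7.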